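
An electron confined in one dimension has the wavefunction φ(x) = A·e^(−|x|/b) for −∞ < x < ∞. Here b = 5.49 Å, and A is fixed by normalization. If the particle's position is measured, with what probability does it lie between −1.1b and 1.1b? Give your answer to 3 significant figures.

P ≈ 0.889

P = ∫_{−1.1b}^{1.1b} |φ(x)|² dx.
The normalization integral ∫|φ|²dx over the whole domain equals b·A², and A² cancels in the ratio.
Both integrals are even about x = 0, so only the x ≥ 0 halves are needed (the factors of 2 cancel). Let u = x/b; then A² and the length scale cancel, so P = ∫_{0}^{1.1} e^(-2·u) du ÷ ∫_{0}^{∞} e^(-2·u) du.
With ∫ e^(-2·u) du = -e^(-2·u)/2 + C, the region integral is 1/2 - e^(-11/5)/2 and the full one is 1/2.
Evaluating gives P = 0.8892.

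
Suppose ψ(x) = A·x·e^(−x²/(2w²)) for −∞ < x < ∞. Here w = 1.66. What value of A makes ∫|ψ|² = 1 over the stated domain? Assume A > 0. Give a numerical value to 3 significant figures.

Require ∫ |ψ|² dx = 1 over the whole domain.
∫|ψ|² dx = A²·(√(π)·w^3/2).
Hence A² = 1/[√(π)·w^3/2].
With w = 1.66: A² = 0.2467 and A = 0.4967.

A ≈ 0.497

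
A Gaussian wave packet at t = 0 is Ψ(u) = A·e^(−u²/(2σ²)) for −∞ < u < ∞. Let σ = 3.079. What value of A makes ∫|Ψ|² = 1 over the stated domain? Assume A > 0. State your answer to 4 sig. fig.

Require ∫ |Ψ|² du = 1 over the whole domain.
Using the Gaussian integral ∫_{−∞}^{∞} e^(−αu²) du = √(π/α), ∫|Ψ|² du = A²·(√(π)·σ).
So A² = (√(π)·σ)^(−1).
Substituting σ = 3.079 gives A² = 0.18324, so A = 0.42806.

A ≈ 0.4281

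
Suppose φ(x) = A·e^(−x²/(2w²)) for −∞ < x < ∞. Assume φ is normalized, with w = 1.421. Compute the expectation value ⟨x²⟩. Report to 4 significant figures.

⟨x^2⟩ ≈ 1.010

⟨x²⟩ = ∫ x^2 |φ|² dx over the full domain.
Since the A² factors cancel between numerator and denominator, ⟨x²⟩ = w^2/2.
Putting w = 1.421 gives 1.0096.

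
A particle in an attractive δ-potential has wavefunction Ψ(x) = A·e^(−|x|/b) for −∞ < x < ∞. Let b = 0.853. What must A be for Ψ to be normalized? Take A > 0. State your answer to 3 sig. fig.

A ≈ 1.08

Normalization requires ∫|Ψ|² dx = 1, integrated from −∞ to ∞.
Recall ∫₀^∞ x^m e^(−x/β) dx = m!·β^(m+1), ∫|Ψ|² dx = A²·(b).
Setting this equal to 1 gives A² = 1/(b).
Plugging in b = 0.853 yields A = 1.083.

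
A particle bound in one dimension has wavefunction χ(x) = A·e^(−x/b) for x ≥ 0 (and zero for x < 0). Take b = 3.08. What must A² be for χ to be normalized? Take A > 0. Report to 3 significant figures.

Require ∫ |χ|² dx = 1 over the whole domain.
Recall ∫₀^∞ x^m e^(−x/β) dx = m!·β^(m+1), the integral (without the A² prefactor) comes out to b/2.
So A² = (b/2)^(−1).
With b = 3.08: A² = 0.6494 and A = 0.8058.

A^2 ≈ 0.649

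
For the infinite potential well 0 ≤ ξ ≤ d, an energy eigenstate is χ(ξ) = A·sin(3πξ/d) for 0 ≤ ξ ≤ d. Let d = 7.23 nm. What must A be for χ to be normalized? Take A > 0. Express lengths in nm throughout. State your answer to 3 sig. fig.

A ≈ 0.526 nm^(-1/2)

Normalization requires ∫|χ|² dξ = 1, integrated from 0 to d.
Carrying out the integral gives A² · d/2.
With d = 7.23: A² = 0.2766 and A = 0.5260.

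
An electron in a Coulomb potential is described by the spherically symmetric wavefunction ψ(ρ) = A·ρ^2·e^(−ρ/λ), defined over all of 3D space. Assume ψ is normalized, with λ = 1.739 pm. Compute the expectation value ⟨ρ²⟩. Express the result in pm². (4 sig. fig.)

⟨ρ^2⟩ ≈ 42.34 pm^2

By definition ⟨ρ²⟩ = ∫ ρ^2 |ψ(ρ)|² 4πρ² dρ.
The ratio of the moment integral to the normalization integral gives ⟨ρ²⟩ = 14·λ^2.
With λ = 1.739, ⟨ρ^2⟩ = 42.338.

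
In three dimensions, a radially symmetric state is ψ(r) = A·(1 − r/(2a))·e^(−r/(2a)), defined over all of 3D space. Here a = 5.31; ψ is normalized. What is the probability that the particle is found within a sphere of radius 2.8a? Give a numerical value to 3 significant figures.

P ≈ 0.0633

Integrate the radial probability density 4πr²|ψ|² over r ≤ 2.8a.
Normalization gives A² = 1/(8·π·a^3).
In terms of u = r/a (A², 4π and the length scale all cancel between numerator and denominator), P = [∫_{0}^{2.8} u^2·(1 - u/2)^2·e^(-u) du] / [∫_{0}^{∞} u^2·(1 - u/2)^2·e^(-u) du].
Using ∫ u^2·(1 - u/2)^2·e^(-u) du = -(u^4/4 + u^2 + 2·u + 2)·e^(-u), the numerator is ≈ 0.12666 and the denominator is 2.
Taking the ratio yields P = 0.06333.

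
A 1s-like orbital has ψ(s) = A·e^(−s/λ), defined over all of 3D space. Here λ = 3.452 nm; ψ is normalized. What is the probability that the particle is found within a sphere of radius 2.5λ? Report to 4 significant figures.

Integrate the radial probability density 4πs²|ψ|² over s ≤ 2.5λ.
A² is fixed by ∫₀^∞ 4πs²|ψ|² ds = 1, i.e. A² = (π·λ^3)^(−1).
Substituting u = s/λ, A², 4π and the length scale all cancel in the ratio: P = ∫_{0}^{2.5} u^2·e^(-2·u) du / ∫_{0}^{∞} u^2·e^(-2·u) du.
An antiderivative of u^2·e^(-2·u) is -(2·u^2 + 2·u + 1)·e^(-2·u)/4; evaluating from 0 to 2.5 gives 1/4 - 37·e^(-5)/8, while the full integral is 1/4.
The region integral divided by the full integral gives P = 0.87535.

P ≈ 0.8753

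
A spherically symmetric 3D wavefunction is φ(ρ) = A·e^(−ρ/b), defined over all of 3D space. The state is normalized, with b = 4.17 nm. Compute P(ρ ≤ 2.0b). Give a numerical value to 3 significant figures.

P ≈ 0.762

Integrate the radial probability density 4πρ²|φ|² over ρ ≤ 2.0b.
Normalization gives A² = 1/(π·b^3).
Let u = ρ/b; then A², 4π and the length scale all cancel, so P = ∫_{0}^{2.0} u^2·e^(-2·u) du ÷ ∫_{0}^{∞} u^2·e^(-2·u) du.
Using ∫ u^2·e^(-2·u) du = -(2·u^2 + 2·u + 1)·e^(-2·u)/4, the numerator is 1/4 - 13·e^(-4)/4 and the denominator is 1/4.
This evaluates to P = 0.7619.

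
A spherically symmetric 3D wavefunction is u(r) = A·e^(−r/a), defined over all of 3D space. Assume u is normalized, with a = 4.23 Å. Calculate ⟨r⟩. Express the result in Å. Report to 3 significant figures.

⟨r⟩ ≈ 6.35 Å

⟨r⟩ = ∫ r |u|² 4πr² dr over the full domain.
With ∫₀^∞ r^3 e^(−αr) dr = 3!/α^4, since the A² factors cancel between numerator and denominator, ⟨r⟩ = 3·a/2.
Putting a = 4.23 gives 6.345.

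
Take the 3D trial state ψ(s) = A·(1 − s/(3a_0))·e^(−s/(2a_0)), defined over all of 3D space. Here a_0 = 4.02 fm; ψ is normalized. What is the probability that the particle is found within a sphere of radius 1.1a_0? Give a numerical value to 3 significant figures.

Integrate the radial probability density 4πs²|ψ|² over s ≤ 1.1a_0.
The full normalization integral is A²·[8·π·a_0^3/3] = 1, fixing A².
In terms of u = s/a_0 (A², 4π and the length scale all cancel between numerator and denominator), P = [∫_{0}^{1.1} u^2·(1 - u/3)^2·e^(-u) du] / [∫_{0}^{∞} u^2·(1 - u/3)^2·e^(-u) du].
Using ∫ u^2·(1 - u/3)^2·e^(-u) du = (-u^4 + 2·u^3 - 3·u^2 - 6·u - 6)·e^(-u)/9, the numerator is ≈ 0.11069 and the denominator is 2/3.
The region integral divided by the full integral gives P = 0.1660.

P ≈ 0.166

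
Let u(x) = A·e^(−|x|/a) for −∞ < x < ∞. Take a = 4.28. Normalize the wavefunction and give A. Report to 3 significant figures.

A ≈ 0.483

The normalization condition is ∫|u|² dx = 1 from −∞ to ∞.
Recall ∫₀^∞ x^m e^(−x/β) dx = m!·β^(m+1), carrying out the integral gives A² · a.
Setting this equal to 1 gives A² = 1/(a).
With a = 4.28: A² = 0.2336 and A = 0.4834.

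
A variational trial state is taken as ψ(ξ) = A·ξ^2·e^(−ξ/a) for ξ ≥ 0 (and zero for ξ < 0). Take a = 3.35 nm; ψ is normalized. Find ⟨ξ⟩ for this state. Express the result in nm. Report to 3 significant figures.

The expectation value is the |ψ|²-weighted average of ξ: ∫ ξ|ψ|² dξ.
Recall ∫₀^∞ ξ^m e^(−ξ/β) dξ = m!·β^(m+1), the ratio of the moment integral to the normalization integral gives ⟨ξ⟩ = 5·a/2.
Putting a = 3.35 gives 8.375.

⟨ξ⟩ ≈ 8.38 nm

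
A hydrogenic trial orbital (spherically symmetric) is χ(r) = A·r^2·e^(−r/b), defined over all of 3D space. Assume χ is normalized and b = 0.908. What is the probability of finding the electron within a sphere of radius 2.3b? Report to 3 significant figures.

With dV = 4πr²dr, the probability is ∫|χ|² dV over r ≤ 2.3b.
Normalization gives A² = 1/(45·π·b^7/2).
Substituting u = r/b, A², 4π and the length scale all cancel in the ratio: P = ∫_{0}^{2.3} u^6·e^(-2·u) du / ∫_{0}^{∞} u^6·e^(-2·u) du.
With ∫ u^6·e^(-2·u) du = -(4·u^6 + 12·u^5 + 30·u^4 + 60·u^3 + 90·u^2 + 90·u + 45)·e^(-2·u)/8 + C, the region integral is ≈ 1.0236 and the full one is 45/8.
This evaluates to P = 0.1820.

P ≈ 0.182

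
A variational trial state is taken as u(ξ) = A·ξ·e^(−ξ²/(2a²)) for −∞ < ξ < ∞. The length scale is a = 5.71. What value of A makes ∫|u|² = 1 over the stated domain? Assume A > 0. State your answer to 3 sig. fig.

A ≈ 0.0779

We need A² ∫|f|² dξ = 1, taking the integral from −∞ to ∞.
Using the Gaussian integral ∫_{−∞}^{∞} e^(−αξ²) dξ = √(π/α), the integral (without the A² prefactor) comes out to √(π)·a^3/2.
Plugging in a = 5.71 yields A = 0.07785.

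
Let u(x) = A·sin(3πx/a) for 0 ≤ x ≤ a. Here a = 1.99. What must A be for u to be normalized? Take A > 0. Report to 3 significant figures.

We need A² ∫|f|² dx = 1, taking the integral from 0 to a.
Using sin²θ = (1 − cos 2θ)/2, with u = A·sin(3πx/a), the integral evaluates to A²·[a/2].
So A² = (a/2)^(−1).
With a = 1.99: A² = 1.005 and A = 1.003.

A ≈ 1.00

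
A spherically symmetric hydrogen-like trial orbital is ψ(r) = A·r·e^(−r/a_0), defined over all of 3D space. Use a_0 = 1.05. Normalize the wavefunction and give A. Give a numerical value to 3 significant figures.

Require ∫ |ψ|² 4πr² dr = 1 over the whole domain.
(Spherical symmetry: dV = 4πr² dr.)
Recall ∫₀^∞ r^m e^(−r/β) dr = m!·β^(m+1), with ψ = A·r·e^(−r/a_0), the integral evaluates to A²·[3·π·a_0^5].
Setting this equal to 1 gives A² = 1/(3·π·a_0^5).
With a_0 = 1.05: A² = 0.08313 and A = 0.2883.

A ≈ 0.288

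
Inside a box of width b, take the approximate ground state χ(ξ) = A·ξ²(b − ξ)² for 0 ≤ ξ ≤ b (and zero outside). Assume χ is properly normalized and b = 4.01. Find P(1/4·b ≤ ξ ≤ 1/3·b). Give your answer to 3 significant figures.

P ≈ 0.0959

|χ|² is the probability density, so P = ∫_{1/4·b}^{1/3·b} |χ|² dξ.
Since A² = 1/(b^9/630), this is the region integral divided by the full normalization integral.
Let u = ξ/b; then A² and the length scale cancel, so P = ∫_{1/4}^{1/3} u^4·(1 - u)^4 du ÷ ∫_{0}^{1} u^4·(1 - u)^4 du.
With ∫ u^4·(1 - u)^4 du = u^5·(70·u^4 - 315·u^3 + 540·u^2 - 420·u + 126)/630 + C, the region integral is ≈ 0.00015225 and the full one is 1/630.
Taking the ratio, P = 0.09592.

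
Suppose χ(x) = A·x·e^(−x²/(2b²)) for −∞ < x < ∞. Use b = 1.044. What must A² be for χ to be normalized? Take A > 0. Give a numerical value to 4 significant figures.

A^2 ≈ 0.9916

The normalization condition is ∫|χ|² dx = 1 from −∞ to ∞.
The integral (without the A² prefactor) comes out to √(π)·b^3/2.
Substituting b = 1.044 gives A² = 0.99164, so A = 0.99581.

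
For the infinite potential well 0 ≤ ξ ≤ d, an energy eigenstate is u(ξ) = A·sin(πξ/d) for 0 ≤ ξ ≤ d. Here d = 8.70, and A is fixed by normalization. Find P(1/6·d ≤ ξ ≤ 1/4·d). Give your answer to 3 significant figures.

P ≈ 0.0620

The probability is P = ∫ |u|² dξ over [1/6·d, 1/4·d].
Since A² = 1/(d/2), this is the region integral divided by the full normalization integral.
Let t = ξ/d; then A² and the length scale cancel, so P = ∫_{1/6}^{1/4} sin(π·t)^2 dt ÷ ∫_{0}^{1} sin(π·t)^2 dt.
An antiderivative of sin(π·t)^2 is t/2 - sin(2·π·t)/(4·π); evaluating from 1/6 to 1/4 gives -1/(4·π) + 1/24 + √(3)/(8·π), while the full integral is 1/2.
This works out to P = (-6 + π + 3·√(3))/(12·π).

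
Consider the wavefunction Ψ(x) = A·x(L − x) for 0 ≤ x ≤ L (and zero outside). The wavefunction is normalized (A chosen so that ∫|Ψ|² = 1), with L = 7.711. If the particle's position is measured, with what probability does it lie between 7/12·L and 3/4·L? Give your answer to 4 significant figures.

P ≈ 0.2431

|Ψ|² is the probability density, so P = ∫_{7/12·L}^{3/4·L} |Ψ|² dx.
With A² fixed by ∫|Ψ|² = 1, i.e. A² = (L^5/30)^(−1), substitute and integrate.
Let u = x/L; then A² and the length scale cancel, so P = ∫_{7/12}^{3/4} u^2·(1 - u)^2 du ÷ ∫_{0}^{1} u^2·(1 - u)^2 du.
Using ∫ u^2·(1 - u)^2 du = u^3·(6·u^2 - 15·u + 10)/30, the numerator is ≈ 0.00810346 and the denominator is 1/30.
The result is P = 0.24310.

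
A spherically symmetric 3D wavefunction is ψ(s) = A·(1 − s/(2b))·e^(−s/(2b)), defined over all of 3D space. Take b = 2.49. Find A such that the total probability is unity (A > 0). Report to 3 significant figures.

The normalization condition is ∫|ψ|² 4πs² ds = 1 from 0 to ∞.
(Spherical symmetry: dV = 4πs² ds.)
With ∫₀^∞ s^4 e^(−αs) ds = 4!/α^5, the integral (without the A² prefactor) comes out to 8·π·b^3.
So A² = (8·π·b^3)^(−1).
Substituting b = 2.49 gives A² = 0.002577, so A = 0.05077.

A ≈ 0.0508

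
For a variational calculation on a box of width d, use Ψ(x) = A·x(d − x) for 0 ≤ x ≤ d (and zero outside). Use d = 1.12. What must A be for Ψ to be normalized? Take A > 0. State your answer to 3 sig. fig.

The normalization condition is ∫|Ψ|² dx = 1 from 0 to d.
Expanding the polynomial and integrating term by term, ∫|Ψ|² dx = A²·(d^5/30).
Substituting d = 1.12 gives A² = 17.02, so A = 4.126.

A ≈ 4.13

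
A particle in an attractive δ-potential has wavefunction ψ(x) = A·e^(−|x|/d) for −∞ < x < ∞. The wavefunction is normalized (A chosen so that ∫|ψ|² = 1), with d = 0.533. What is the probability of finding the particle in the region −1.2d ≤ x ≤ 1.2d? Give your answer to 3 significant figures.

P = ∫_{−1.2d}^{1.2d} |ψ(x)|² dx.
The normalization integral ∫|ψ|²dx over the whole domain equals d·A², and A² cancels in the ratio.
Both integrals are even about x = 0, so only the x ≥ 0 halves are needed (the factors of 2 cancel). In terms of u = x/d (A² and the length scale cancel between numerator and denominator), P = [∫_{0}^{1.2} e^(-2·u) du] / [∫_{0}^{∞} e^(-2·u) du].
An antiderivative of e^(-2·u) is -e^(-2·u)/2; evaluating from 0 to 1.2 gives 1/2 - e^(-12/5)/2, while the full integral is 1/2.
The result is P = 0.9093.

P ≈ 0.909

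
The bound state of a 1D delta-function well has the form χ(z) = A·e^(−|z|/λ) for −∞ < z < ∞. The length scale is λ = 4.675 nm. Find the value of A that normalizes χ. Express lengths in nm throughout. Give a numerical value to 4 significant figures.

The normalization condition is ∫|χ|² dz = 1 from −∞ to ∞.
The integral (without the A² prefactor) comes out to λ.
Hence A² = 1/[λ].
Plugging in λ = 4.675 yields A = 0.46250.

A ≈ 0.4625 nm^(-1/2)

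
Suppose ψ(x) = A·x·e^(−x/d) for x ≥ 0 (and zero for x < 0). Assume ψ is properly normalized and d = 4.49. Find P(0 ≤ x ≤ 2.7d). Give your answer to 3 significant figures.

|ψ|² is the probability density, so P = ∫_{0}^{2.7d} |ψ|² dx.
Since A² = 1/(d^3/4), this is the region integral divided by the full normalization integral.
Substituting u = x/d, A² and the length scale cancel in the ratio: P = ∫_{0}^{2.7} u^2·e^(-2·u) du / ∫_{0}^{∞} u^2·e^(-2·u) du.
An antiderivative of u^2·e^(-2·u) is -(2·u^2 + 2·u + 1)·e^(-2·u)/4; evaluating from 0 to 2.7 gives 1/4 - 1049·e^(-27/5)/200, while the full integral is 1/4.
The result is P = 0.9052.

P ≈ 0.905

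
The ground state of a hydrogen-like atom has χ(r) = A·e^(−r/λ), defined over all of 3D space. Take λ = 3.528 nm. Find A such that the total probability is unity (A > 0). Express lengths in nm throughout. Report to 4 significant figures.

A ≈ 0.08514 nm^(-3/2)

Require ∫ |χ|² 4πr² dr = 1 over the whole domain.
(Spherical symmetry: dV = 4πr² dr.)
Recall ∫₀^∞ r^m e^(−r/β) dr = m!·β^(m+1), with χ = A·e^(−r/λ), the integral evaluates to A²·[π·λ^3].
Substituting λ = 3.528 gives A² = 0.0072488, so A = 0.085140.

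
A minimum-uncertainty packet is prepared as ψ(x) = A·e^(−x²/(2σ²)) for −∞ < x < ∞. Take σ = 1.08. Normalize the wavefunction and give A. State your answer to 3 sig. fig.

The normalization condition is ∫|ψ|² dx = 1 from −∞ to ∞.
Using the Gaussian integral ∫_{−∞}^{∞} e^(−αx²) dx = √(π/α), the integral (without the A² prefactor) comes out to √(π)·σ.
Hence A² = 1/[√(π)·σ].
With σ = 1.08: A² = 0.5224 and A = 0.7228.

A ≈ 0.723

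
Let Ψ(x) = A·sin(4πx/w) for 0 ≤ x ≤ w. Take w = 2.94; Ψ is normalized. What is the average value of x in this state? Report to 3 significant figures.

The expectation value is the |Ψ|²-weighted average of x: ∫ x|Ψ|² dx.
With ∫₀^w sin²(nπx/w) dx = w/2, since the A² factors cancel between numerator and denominator, ⟨x⟩ = w/2.
Putting w = 2.94 gives 1.470.

⟨x⟩ ≈ 1.47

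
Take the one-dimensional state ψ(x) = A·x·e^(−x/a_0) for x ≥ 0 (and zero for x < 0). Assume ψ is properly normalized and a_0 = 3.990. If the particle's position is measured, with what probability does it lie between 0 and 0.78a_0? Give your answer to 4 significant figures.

P ≈ 0.2064

P = ∫_{0}^{0.78a_0} |ψ(x)|² dx.
With A² fixed by ∫|ψ|² = 1, i.e. A² = (a_0^3/4)^(−1), substitute and integrate.
In terms of u = x/a_0 (A² and the length scale cancel between numerator and denominator), P = [∫_{0}^{0.78} u^2·e^(-2·u) du] / [∫_{0}^{∞} u^2·e^(-2·u) du].
An antiderivative of u^2·e^(-2·u) is -(2·u^2 + 2·u + 1)·e^(-2·u)/4; evaluating from 0 to 0.78 gives 1/4 - 4721·e^(-39/25)/5000, while the full integral is 1/4.
This works out to P = 0.20636.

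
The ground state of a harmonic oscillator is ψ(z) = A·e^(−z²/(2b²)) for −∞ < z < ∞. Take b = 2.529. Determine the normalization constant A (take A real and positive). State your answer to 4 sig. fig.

A ≈ 0.4723

The normalization condition is ∫|ψ|² dz = 1 from −∞ to ∞.
Using the Gaussian integral ∫_{−∞}^{∞} e^(−αz²) dz = √(π/α), with ψ = A·e^(−z²/(2b²)), the integral evaluates to A²·[√(π)·b].
Hence A² = 1/[√(π)·b].
With b = 2.529: A² = 0.22309 and A = 0.47232.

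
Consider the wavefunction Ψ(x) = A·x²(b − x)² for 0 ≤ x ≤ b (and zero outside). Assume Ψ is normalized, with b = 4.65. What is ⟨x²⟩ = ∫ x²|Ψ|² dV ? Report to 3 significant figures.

⟨x²⟩ = ∫ x^2 |Ψ|² dx over the full domain.
Since the A² factors cancel between numerator and denominator, ⟨x²⟩ = 3·b^2/11.
Putting b = 4.65 gives 5.897.

⟨x^2⟩ ≈ 5.90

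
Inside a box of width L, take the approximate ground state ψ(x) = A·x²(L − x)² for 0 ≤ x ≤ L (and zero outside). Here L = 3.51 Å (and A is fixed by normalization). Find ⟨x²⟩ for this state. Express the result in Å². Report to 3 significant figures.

The expectation value is the |ψ|²-weighted average of x^2: ∫ x^2|ψ|² dx.
Evaluating both integrals, ⟨x²⟩ = 3·L^2/11.
Putting L = 3.51 gives 3.360.

⟨x^2⟩ ≈ 3.36 Å^2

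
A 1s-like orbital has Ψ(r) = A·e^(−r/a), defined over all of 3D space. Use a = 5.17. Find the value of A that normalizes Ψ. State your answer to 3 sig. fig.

Require ∫ |Ψ|² 4πr² dr = 1 over the whole domain.
In 3D with spherical symmetry the volume element is 4πr² dr.
With ∫₀^∞ r^2 e^(−αr) dr = 2!/α^3, ∫|Ψ|² 4πr² dr = A²·(π·a^3).
So A² = (π·a^3)^(−1).
With a = 5.17: A² = 0.002303 and A = 0.04799.

A ≈ 0.0480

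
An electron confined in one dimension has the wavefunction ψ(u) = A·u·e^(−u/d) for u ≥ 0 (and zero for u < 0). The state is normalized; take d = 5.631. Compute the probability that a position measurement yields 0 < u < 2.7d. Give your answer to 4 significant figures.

P = ∫_{0}^{2.7d} |ψ(u)|² du.
With A² fixed by ∫|ψ|² = 1, i.e. A² = (d^3/4)^(−1), substitute and integrate.
In terms of t = u/d (A² and the length scale cancel between numerator and denominator), P = [∫_{0}^{2.7} t^2·e^(-2·t) dt] / [∫_{0}^{∞} t^2·e^(-2·t) dt].
With ∫ t^2·e^(-2·t) dt = -(2·t^2 + 2·t + 1)·e^(-2·t)/4 + C, the region integral is 1/4 - 1049·e^(-27/5)/200 and the full one is 1/4.
This works out to P = 0.90524.

P ≈ 0.9052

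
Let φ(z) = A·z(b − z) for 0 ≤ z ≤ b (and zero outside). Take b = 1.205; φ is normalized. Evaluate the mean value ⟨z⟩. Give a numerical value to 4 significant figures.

⟨z⟩ ≈ 0.6025

⟨z⟩ = ∫ z |φ|² dz over the full domain.
Expanding the polynomial and integrating term by term, the ratio of the moment integral to the normalization integral gives ⟨z⟩ = b/2.
Putting b = 1.205 gives 0.60250.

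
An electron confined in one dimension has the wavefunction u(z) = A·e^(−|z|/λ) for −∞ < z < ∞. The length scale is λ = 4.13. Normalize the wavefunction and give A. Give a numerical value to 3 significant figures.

The normalization condition is ∫|u|² dz = 1 from −∞ to ∞.
The integral (without the A² prefactor) comes out to λ.
Plugging in λ = 4.13 yields A = 0.4921.

A ≈ 0.492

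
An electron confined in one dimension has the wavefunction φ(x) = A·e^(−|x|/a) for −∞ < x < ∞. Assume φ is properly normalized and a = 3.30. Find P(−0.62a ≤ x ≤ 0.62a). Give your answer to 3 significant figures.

|φ|² is the probability density, so P = ∫_{−0.62a}^{0.62a} |φ|² dx.
With A² fixed by ∫|φ|² = 1, i.e. A² = (a)^(−1), substitute and integrate.
Both integrals are even about x = 0, so only the x ≥ 0 halves are needed (the factors of 2 cancel). Let u = x/a; then A² and the length scale cancel, so P = ∫_{0}^{0.62} e^(-2·u) du ÷ ∫_{0}^{∞} e^(-2·u) du.
Using ∫ e^(-2·u) du = -e^(-2·u)/2, the numerator is 1/2 - e^(-31/25)/2 and the denominator is 1/2.
Evaluating gives P = 0.7106.

P ≈ 0.711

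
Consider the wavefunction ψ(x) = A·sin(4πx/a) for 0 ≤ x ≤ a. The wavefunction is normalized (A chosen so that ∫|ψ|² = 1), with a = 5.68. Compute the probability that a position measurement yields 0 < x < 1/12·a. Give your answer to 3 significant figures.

P = ∫_{0}^{1/12·a} |ψ(x)|² dx.
Since A² = 1/(a/2), this is the region integral divided by the full normalization integral.
Substituting u = x/a, A² and the length scale cancel in the ratio: P = ∫_{0}^{1/12} sin(4·π·u)^2 du / ∫_{0}^{1} sin(4·π·u)^2 du.
With ∫ sin(4·π·u)^2 du = u/2 - sin(4·π·u)·cos(4·π·u)/(8·π) + C, the region integral is -√(3)/(32·π) + 1/24 and the full one is 1/2.
Taking the ratio, P = (-√(3)/16 + π/12)/π.

P ≈ 0.0489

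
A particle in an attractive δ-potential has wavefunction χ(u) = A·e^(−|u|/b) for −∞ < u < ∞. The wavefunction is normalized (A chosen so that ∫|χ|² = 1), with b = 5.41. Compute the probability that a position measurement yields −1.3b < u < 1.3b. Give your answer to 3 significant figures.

|χ|² is the probability density, so P = ∫_{−1.3b}^{1.3b} |χ|² du.
Since A² = 1/(b), this is the region integral divided by the full normalization integral.
By symmetry take twice the u ≥ 0 contribution in numerator and denominator; the 2's cancel. In terms of t = u/b (A² and the length scale cancel between numerator and denominator), P = [∫_{0}^{1.3} e^(-2·t) dt] / [∫_{0}^{∞} e^(-2·t) dt].
Using ∫ e^(-2·t) dt = -e^(-2·t)/2, the numerator is 1/2 - e^(-13/5)/2 and the denominator is 1/2.
Evaluating gives P = 0.9257.

P ≈ 0.926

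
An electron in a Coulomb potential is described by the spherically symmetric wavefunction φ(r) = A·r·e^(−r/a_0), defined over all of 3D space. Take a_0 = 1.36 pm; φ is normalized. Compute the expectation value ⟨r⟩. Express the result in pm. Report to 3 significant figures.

⟨r⟩ ≈ 3.40 pm

⟨r⟩ = ∫ r |φ|² 4πr² dr over the full domain.
Using ∫₀^∞ rⁿ e^(−αr) dr = n!/αⁿ⁺¹, the ratio of the moment integral to the normalization integral gives ⟨r⟩ = 5·a_0/2.
With a_0 = 1.36, ⟨r⟩ = 3.400.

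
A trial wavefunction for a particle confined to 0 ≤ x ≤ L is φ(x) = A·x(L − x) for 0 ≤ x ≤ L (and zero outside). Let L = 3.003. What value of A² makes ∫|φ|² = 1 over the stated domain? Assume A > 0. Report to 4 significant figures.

A^2 ≈ 0.1228

Normalization requires ∫|φ|² dx = 1, integrated from 0 to L.
Expanding the polynomial and integrating term by term, ∫|φ|² dx = A²·(L^5/30).
So A² = (L^5/30)^(−1).
With L = 3.003: A² = 0.12284 and A = 0.35049.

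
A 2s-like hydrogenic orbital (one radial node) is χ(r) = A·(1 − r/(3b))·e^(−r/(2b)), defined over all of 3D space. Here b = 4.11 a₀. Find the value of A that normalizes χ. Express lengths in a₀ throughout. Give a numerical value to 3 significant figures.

The normalization condition is ∫|χ|² 4πr² dr = 1 from 0 to ∞.
(Spherical symmetry: dV = 4πr² dr.)
The integral (without the A² prefactor) comes out to 8·π·b^3/3.
Hence A² = 1/[8·π·b^3/3].
Plugging in b = 4.11 yields A = 0.04146.

A ≈ 0.0415 a₀^(-3/2)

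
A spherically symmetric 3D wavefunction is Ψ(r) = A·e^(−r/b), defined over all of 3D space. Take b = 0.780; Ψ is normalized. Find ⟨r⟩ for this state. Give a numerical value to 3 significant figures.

By definition ⟨r⟩ = ∫ r |Ψ(r)|² 4πr² dr.
With ∫₀^∞ r^3 e^(−αr) dr = 3!/α^4, since the A² factors cancel between numerator and denominator, ⟨r⟩ = 3·b/2.
With b = 0.780, ⟨r⟩ = 1.170.

⟨r⟩ ≈ 1.17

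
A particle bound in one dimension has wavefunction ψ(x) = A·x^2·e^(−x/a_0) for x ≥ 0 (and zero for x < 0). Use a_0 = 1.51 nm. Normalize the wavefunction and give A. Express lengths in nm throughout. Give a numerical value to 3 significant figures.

The normalization condition is ∫|ψ|² dx = 1 from 0 to ∞.
With ∫₀^∞ x^4 e^(−αx) dx = 4!/α^5, ∫|ψ|² dx = A²·(3·a_0^5/4).
So A² = (3·a_0^5/4)^(−1).
With a_0 = 1.51: A² = 0.1698 and A = 0.4121.

A ≈ 0.412 nm^(-5/2)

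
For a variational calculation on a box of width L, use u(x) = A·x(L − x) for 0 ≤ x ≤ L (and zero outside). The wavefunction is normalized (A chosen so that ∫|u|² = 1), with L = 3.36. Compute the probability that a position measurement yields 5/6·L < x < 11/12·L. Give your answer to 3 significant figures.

The probability is P = ∫ |u|² dx over [5/6·L, 11/12·L].
Since A² = 1/(L^5/30), this is the region integral divided by the full normalization integral.
In terms of t = x/L (A² and the length scale cancel between numerator and denominator), P = [∫_{5/6}^{11/12} t^2·(1 - t)^2 dt] / [∫_{0}^{1} t^2·(1 - t)^2 dt].
An antiderivative of t^2·(1 - t)^2 is t^3·(6·t^2 - 15·t + 10)/30; evaluating from 5/6 to 11/12 gives ≈ 0.0010135, while the full integral is 1/30.
The result is P = 0.03041.

P ≈ 0.0304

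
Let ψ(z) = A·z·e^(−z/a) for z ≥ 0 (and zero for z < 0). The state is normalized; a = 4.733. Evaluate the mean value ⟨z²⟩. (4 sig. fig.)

⟨z²⟩ = ∫ z^2 |ψ|² dz over the full domain.
Using ∫₀^∞ zⁿ e^(−αz) dz = n!/αⁿ⁺¹, evaluating both integrals, ⟨z²⟩ = 3·a^2.
Putting a = 4.733 gives 67.204.

⟨z^2⟩ ≈ 67.20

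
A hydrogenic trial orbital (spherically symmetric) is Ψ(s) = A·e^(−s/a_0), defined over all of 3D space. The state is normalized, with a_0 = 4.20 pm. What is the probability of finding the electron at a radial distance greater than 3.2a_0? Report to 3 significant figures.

Integrate the radial probability density 4πs²|Ψ|² over s > 3.2a_0.
The full normalization integral is A²·[π·a_0^3] = 1, fixing A².
Substituting u = s/a_0, A², 4π and the length scale all cancel in the ratio: P = ∫_{3.2}^{∞} u^2·e^(-2·u) du / ∫_{0}^{∞} u^2·e^(-2·u) du.
With ∫ u^2·e^(-2·u) du = -(2·u^2 + 2·u + 1)·e^(-2·u)/4 + C, the region integral is 697·e^(-32/5)/100 and the full one is 1/4.
The region integral divided by the full integral gives P = 0.04632.

P ≈ 0.0463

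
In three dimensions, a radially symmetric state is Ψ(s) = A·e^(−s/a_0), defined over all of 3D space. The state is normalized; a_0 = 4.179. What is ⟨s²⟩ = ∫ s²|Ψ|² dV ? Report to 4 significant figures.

By definition ⟨s²⟩ = ∫ s^2 |Ψ(s)|² 4πs² ds.
The ratio of the moment integral to the normalization integral gives ⟨s²⟩ = 3·a_0^2.
With a_0 = 4.179, ⟨s^2⟩ = 52.392.

⟨s^2⟩ ≈ 52.39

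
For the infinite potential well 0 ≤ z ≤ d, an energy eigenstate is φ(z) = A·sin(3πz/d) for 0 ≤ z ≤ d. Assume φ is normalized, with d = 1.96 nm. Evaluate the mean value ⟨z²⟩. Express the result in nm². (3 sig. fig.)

By definition ⟨z²⟩ = ∫ z^2 |φ(z)|² dz.
Using sin²θ = (1 − cos 2θ)/2, the ratio of the moment integral to the normalization integral gives ⟨z²⟩ = -d^2/(18·π^2) + d^2/3.
Putting d = 1.96 gives 1.259.

⟨z^2⟩ ≈ 1.26 nm^2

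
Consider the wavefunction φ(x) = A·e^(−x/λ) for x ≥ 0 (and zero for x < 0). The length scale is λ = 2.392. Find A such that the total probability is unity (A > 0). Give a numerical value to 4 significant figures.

A ≈ 0.9144

Require ∫ |φ|² dx = 1 over the whole domain.
The integral (without the A² prefactor) comes out to λ/2.
Setting this equal to 1 gives A² = 1/(λ/2).
Plugging in λ = 2.392 yields A = 0.91440.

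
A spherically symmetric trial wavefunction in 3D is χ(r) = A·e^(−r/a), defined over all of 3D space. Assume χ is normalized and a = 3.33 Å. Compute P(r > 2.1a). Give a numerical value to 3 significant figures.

With dV = 4πr²dr, the probability is ∫|χ|² dV over r > 2.1a.
The full normalization integral is A²·[π·a^3] = 1, fixing A².
In terms of u = r/a (A², 4π and the length scale all cancel between numerator and denominator), P = [∫_{2.1}^{∞} u^2·e^(-2·u) du] / [∫_{0}^{∞} u^2·e^(-2·u) du].
Using ∫ u^2·e^(-2·u) du = -(2·u^2 + 2·u + 1)·e^(-2·u)/4, the numerator is 701·e^(-21/5)/200 and the denominator is 1/4.
Taking the ratio yields P = 0.2102.

P ≈ 0.210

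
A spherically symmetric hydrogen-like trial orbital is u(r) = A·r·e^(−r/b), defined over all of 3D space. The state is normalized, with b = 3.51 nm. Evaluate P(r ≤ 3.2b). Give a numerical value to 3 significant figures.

P ≈ 0.765

Integrate the radial probability density 4πr²|u|² over r ≤ 3.2b.
A² is fixed by ∫₀^∞ 4πr²|u|² dr = 1, i.e. A² = (3·π·b^5)^(−1).
In terms of t = r/b (A², 4π and the length scale all cancel between numerator and denominator), P = [∫_{0}^{3.2} t^4·e^(-2·t) dt] / [∫_{0}^{∞} t^4·e^(-2·t) dt].
Using ∫ t^4·e^(-2·t) dt = -(t^4/2 + t^3 + 3·t^2/2 + 3·t/2 + 3/4)·e^(-2·t), the numerator is ≈ 0.57370 and the denominator is 3/4.
The region integral divided by the full integral gives P = 0.7649.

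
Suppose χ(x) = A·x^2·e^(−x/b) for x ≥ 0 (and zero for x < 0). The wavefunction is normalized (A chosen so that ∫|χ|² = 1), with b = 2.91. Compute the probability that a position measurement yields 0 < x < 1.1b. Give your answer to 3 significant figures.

P ≈ 0.0725

The probability is P = ∫ |χ|² dx over [0, 1.1b].
The normalization integral ∫|χ|²dx over the whole domain equals 3·b^5/4·A², and A² cancels in the ratio.
In terms of u = x/b (A² and the length scale cancel between numerator and denominator), P = [∫_{0}^{1.1} u^4·e^(-2·u) du] / [∫_{0}^{∞} u^4·e^(-2·u) du].
An antiderivative of u^4·e^(-2·u) is -(u^4/2 + u^3 + 3·u^2/2 + 3·u/2 + 3/4)·e^(-2·u); evaluating from 0 to 1.1 gives ≈ 0.054372, while the full integral is 3/4.
This works out to P = 0.07250.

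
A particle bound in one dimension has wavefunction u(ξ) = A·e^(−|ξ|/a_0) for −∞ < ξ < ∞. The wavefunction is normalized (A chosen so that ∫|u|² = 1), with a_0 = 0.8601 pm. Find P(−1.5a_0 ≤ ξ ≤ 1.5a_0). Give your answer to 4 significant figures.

P ≈ 0.9502

|u|² is the probability density, so P = ∫_{−1.5a_0}^{1.5a_0} |u|² dξ.
Since A² = 1/(a_0), this is the region integral divided by the full normalization integral.
Both integrals are even about ξ = 0, so only the ξ ≥ 0 halves are needed (the factors of 2 cancel). Substituting t = ξ/a_0, A² and the length scale cancel in the ratio: P = ∫_{0}^{1.5} e^(-2·t) dt / ∫_{0}^{∞} e^(-2·t) dt.
An antiderivative of e^(-2·t) is -e^(-2·t)/2; evaluating from 0 to 1.5 gives 1/2 - e^(-3)/2, while the full integral is 1/2.
Evaluating gives P = 0.95021.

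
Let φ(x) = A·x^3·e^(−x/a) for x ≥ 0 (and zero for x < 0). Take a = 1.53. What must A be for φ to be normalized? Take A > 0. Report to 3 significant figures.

We need A² ∫|f|² dx = 1, taking the integral from 0 to ∞.
Carrying out the integral gives A² · 45·a^7/8.
Setting this equal to 1 gives A² = 1/(45·a^7/8).
With a = 1.53: A² = 0.009058 and A = 0.09517.

A ≈ 0.0952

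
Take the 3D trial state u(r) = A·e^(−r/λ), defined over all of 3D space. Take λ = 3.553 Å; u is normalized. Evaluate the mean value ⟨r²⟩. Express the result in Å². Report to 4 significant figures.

By definition ⟨r²⟩ = ∫ r^2 |u(r)|² 4πr² dr.
The ratio of the moment integral to the normalization integral gives ⟨r²⟩ = 3·λ^2.
With λ = 3.553, ⟨r^2⟩ = 37.871.

⟨r^2⟩ ≈ 37.87 Å^2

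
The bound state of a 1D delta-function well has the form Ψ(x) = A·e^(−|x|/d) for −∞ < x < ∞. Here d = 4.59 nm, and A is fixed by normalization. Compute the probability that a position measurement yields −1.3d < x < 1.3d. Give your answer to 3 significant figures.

The probability is P = ∫ |Ψ|² dx over [−1.3d, 1.3d].
The normalization integral ∫|Ψ|²dx over the whole domain equals d·A², and A² cancels in the ratio.
Both integrals are even about x = 0, so only the x ≥ 0 halves are needed (the factors of 2 cancel). Substituting u = x/d, A² and the length scale cancel in the ratio: P = ∫_{0}^{1.3} e^(-2·u) du / ∫_{0}^{∞} e^(-2·u) du.
With ∫ e^(-2·u) du = -e^(-2·u)/2 + C, the region integral is 1/2 - e^(-13/5)/2 and the full one is 1/2.
Taking the ratio, P = 0.9257.

P ≈ 0.926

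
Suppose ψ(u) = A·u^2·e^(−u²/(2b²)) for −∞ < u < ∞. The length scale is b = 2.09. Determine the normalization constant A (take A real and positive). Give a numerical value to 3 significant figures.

Normalization requires ∫|ψ|² du = 1, integrated from −∞ to ∞.
Using the Gaussian integral ∫_{−∞}^{∞} e^(−αu²) du = √(π/α), the integral (without the A² prefactor) comes out to 3·√(π)·b^5/4.
Substituting b = 2.09 gives A² = 0.01886, so A = 0.1373.

A ≈ 0.137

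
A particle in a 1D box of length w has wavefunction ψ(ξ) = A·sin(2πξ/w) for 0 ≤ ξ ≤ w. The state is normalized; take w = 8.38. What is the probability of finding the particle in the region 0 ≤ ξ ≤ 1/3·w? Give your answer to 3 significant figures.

P = ∫_{0}^{1/3·w} |ψ(ξ)|² dξ.
Since A² = 1/(w/2), this is the region integral divided by the full normalization integral.
In terms of u = ξ/w (A² and the length scale cancel between numerator and denominator), P = [∫_{0}^{1/3} sin(2·π·u)^2 du] / [∫_{0}^{1} sin(2·π·u)^2 du].
With ∫ sin(2·π·u)^2 du = u/2 - sin(4·π·u)/(8·π) + C, the region integral is √(3)/(16·π) + 1/6 and the full one is 1/2.
Taking the ratio, P = (√(3)/8 + π/3)/π.

P ≈ 0.402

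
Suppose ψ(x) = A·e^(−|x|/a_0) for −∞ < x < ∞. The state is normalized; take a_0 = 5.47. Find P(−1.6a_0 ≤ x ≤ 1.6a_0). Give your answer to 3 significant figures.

P ≈ 0.959

|ψ|² is the probability density, so P = ∫_{−1.6a_0}^{1.6a_0} |ψ|² dx.
Since A² = 1/(a_0), this is the region integral divided by the full normalization integral.
By symmetry take twice the x ≥ 0 contribution in numerator and denominator; the 2's cancel. In terms of u = x/a_0 (A² and the length scale cancel between numerator and denominator), P = [∫_{0}^{1.6} e^(-2·u) du] / [∫_{0}^{∞} e^(-2·u) du].
Using ∫ e^(-2·u) du = -e^(-2·u)/2, the numerator is 1/2 - e^(-16/5)/2 and the denominator is 1/2.
Evaluating gives P = 0.9592.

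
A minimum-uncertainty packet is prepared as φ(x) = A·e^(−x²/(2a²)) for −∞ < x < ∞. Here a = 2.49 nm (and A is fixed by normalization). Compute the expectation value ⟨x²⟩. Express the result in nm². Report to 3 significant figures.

⟨x^2⟩ ≈ 3.10 nm^2

The expectation value is the |φ|²-weighted average of x^2: ∫ x^2|φ|² dx.
With ∫_{−∞}^{∞} x^(2m) e^(−αx²) dx = (2m−1)!!·√π / (2^m α^(m+1/2)), since the A² factors cancel between numerator and denominator, ⟨x²⟩ = a^2/2.
Putting a = 2.49 gives 3.100.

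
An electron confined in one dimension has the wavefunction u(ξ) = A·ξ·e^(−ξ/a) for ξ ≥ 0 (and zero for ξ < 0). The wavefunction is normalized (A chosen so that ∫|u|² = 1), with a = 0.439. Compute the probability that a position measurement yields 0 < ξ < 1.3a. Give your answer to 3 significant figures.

P ≈ 0.482

|u|² is the probability density, so P = ∫_{0}^{1.3a} |u|² dξ.
With A² fixed by ∫|u|² = 1, i.e. A² = (a^3/4)^(−1), substitute and integrate.
Substituting t = ξ/a, A² and the length scale cancel in the ratio: P = ∫_{0}^{1.3} t^2·e^(-2·t) dt / ∫_{0}^{∞} t^2·e^(-2·t) dt.
An antiderivative of t^2·e^(-2·t) is -(2·t^2 + 2·t + 1)·e^(-2·t)/4; evaluating from 0 to 1.3 gives 1/4 - 349·e^(-13/5)/200, while the full integral is 1/4.
Taking the ratio, P = 0.4816.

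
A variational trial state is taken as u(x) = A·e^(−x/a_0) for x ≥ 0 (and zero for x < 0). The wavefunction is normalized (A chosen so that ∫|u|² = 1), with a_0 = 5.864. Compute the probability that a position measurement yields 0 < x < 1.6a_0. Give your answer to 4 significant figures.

The probability is P = ∫ |u|² dx over [0, 1.6a_0].
Since A² = 1/(a_0/2), this is the region integral divided by the full normalization integral.
In terms of t = x/a_0 (A² and the length scale cancel between numerator and denominator), P = [∫_{0}^{1.6} e^(-2·t) dt] / [∫_{0}^{∞} e^(-2·t) dt].
An antiderivative of e^(-2·t) is -e^(-2·t)/2; evaluating from 0 to 1.6 gives 1/2 - e^(-16/5)/2, while the full integral is 1/2.
Taking the ratio, P = 0.95924.

P ≈ 0.9592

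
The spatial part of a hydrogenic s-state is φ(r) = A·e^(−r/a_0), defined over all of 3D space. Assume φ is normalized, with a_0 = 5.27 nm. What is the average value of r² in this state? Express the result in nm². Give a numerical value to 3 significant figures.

⟨r^2⟩ ≈ 83.3 nm^2

By definition ⟨r²⟩ = ∫ r^2 |φ(r)|² 4πr² dr.
With ∫₀^∞ r^4 e^(−αr) dr = 4!/α^5, since the A² factors cancel between numerator and denominator, ⟨r²⟩ = 3·a_0^2.
With a_0 = 5.27, ⟨r^2⟩ = 83.32.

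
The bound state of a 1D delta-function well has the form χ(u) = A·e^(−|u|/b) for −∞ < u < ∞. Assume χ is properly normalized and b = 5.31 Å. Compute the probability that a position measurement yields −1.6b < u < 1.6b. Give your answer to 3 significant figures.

P ≈ 0.959

The probability is P = ∫ |χ|² du over [−1.6b, 1.6b].
Since A² = 1/(b), this is the region integral divided by the full normalization integral.
By symmetry take twice the u ≥ 0 contribution in numerator and denominator; the 2's cancel. Substituting t = u/b, A² and the length scale cancel in the ratio: P = ∫_{0}^{1.6} e^(-2·t) dt / ∫_{0}^{∞} e^(-2·t) dt.
With ∫ e^(-2·t) dt = -e^(-2·t)/2 + C, the region integral is 1/2 - e^(-16/5)/2 and the full one is 1/2.
This works out to P = 0.9592.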